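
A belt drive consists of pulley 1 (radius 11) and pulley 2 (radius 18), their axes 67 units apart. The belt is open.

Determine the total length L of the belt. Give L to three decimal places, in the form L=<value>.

open belt: β = asin((r2−r1)/C) = asin(7/67) = 5.9971°
wrap1 = π − 2β = 168.0059°
wrap2 = π + 2β = 191.9941°
tangent length = C·cosβ = 66.6333
L = r1·wrap1 + r2·wrap2 + 2·C·cosβ = 11·2.9323 + 18·3.3509 + 2·66.6333 = 225.8382

L=225.838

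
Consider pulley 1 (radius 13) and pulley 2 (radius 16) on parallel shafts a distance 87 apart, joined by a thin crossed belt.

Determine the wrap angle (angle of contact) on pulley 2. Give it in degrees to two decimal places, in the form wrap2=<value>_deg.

crossed belt: β = asin((r1+r2)/C) = asin(29/87) = 19.4712°
wrap1 = wrap2 = π + 2β = 218.9424°

wrap2=218.94_deg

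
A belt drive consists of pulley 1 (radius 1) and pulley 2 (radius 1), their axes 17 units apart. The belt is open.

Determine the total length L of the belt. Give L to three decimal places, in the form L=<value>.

open belt: β = asin((r2−r1)/C) = asin(0/17) = 0.0000°
wrap1 = π − 2β = 180.0000°
wrap2 = π + 2β = 180.0000°
tangent length = C·cosβ = 17.0000
L = r1·wrap1 + r2·wrap2 + 2·C·cosβ = 1·3.1416 + 1·3.1416 + 2·17.0000 = 40.2832

L=40.283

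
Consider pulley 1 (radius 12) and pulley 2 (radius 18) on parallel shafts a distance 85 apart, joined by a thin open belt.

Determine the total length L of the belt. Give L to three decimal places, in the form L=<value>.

open belt: β = asin((r2−r1)/C) = asin(6/85) = 4.0478°
wrap1 = π − 2β = 171.9045°
wrap2 = π + 2β = 188.0955°
tangent length = C·cosβ = 84.7880
L = r1·wrap1 + r2·wrap2 + 2·C·cosβ = 12·3.0003 + 18·3.2829 + 2·84.7880 = 264.6715

L=264.671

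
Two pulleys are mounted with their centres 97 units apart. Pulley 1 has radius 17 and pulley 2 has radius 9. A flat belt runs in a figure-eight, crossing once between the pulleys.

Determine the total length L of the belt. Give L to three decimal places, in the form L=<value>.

L=282.693

crossed belt: β = asin((r1+r2)/C) = asin(26/97) = 15.5477°
wrap1 = wrap2 = π + 2β = 211.0955°
tangent length = C·cosβ = 93.4505
L = (r1+r2)·wrap + 2·C·cosβ = 26·3.6843 + 2·93.4505 = 282.6931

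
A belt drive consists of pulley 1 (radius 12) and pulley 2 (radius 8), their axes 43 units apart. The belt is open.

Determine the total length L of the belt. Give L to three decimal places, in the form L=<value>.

open belt: β = asin((r2−r1)/C) = asin(-4/43) = -5.3376°
wrap1 = π − 2β = 190.6751°
wrap2 = π + 2β = 169.3249°
tangent length = C·cosβ = 42.8135
L = r1·wrap1 + r2·wrap2 + 2·C·cosβ = 12·3.3279 + 8·2.9553 + 2·42.8135 = 149.2042

L=149.204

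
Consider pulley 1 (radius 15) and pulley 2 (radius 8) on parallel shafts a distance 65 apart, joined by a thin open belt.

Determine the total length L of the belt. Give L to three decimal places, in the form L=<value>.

L=203.011

open belt: β = asin((r2−r1)/C) = asin(-7/65) = -6.1823°
wrap1 = π − 2β = 192.3646°
wrap2 = π + 2β = 167.6354°
tangent length = C·cosβ = 64.6220
L = r1·wrap1 + r2·wrap2 + 2·C·cosβ = 15·3.3574 + 8·2.9258 + 2·64.6220 = 203.0112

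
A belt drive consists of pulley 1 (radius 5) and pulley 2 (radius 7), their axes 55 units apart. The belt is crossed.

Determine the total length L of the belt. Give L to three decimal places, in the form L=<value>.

crossed belt: β = asin((r1+r2)/C) = asin(12/55) = 12.6023°
wrap1 = wrap2 = π + 2β = 205.2045°
tangent length = C·cosβ = 53.6749
L = (r1+r2)·wrap + 2·C·cosβ = 12·3.5815 + 2·53.6749 = 150.3278

L=150.328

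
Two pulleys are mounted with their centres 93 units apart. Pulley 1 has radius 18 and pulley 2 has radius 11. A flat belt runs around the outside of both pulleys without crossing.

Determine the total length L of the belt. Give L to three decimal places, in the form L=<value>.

L=277.633

open belt: β = asin((r2−r1)/C) = asin(-7/93) = -4.3167°
wrap1 = π − 2β = 188.6333°
wrap2 = π + 2β = 171.3667°
tangent length = C·cosβ = 92.7362
L = r1·wrap1 + r2·wrap2 + 2·C·cosβ = 18·3.2923 + 11·2.9909 + 2·92.7362 = 277.6333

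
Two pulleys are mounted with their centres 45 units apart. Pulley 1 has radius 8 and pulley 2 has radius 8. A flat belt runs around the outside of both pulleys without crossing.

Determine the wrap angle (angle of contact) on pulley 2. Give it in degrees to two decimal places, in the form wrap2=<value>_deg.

wrap2=180.00_deg

open belt: β = asin((r2−r1)/C) = asin(0/45) = 0.0000°
wrap1 = π − 2β = 180.0000°
wrap2 = π + 2β = 180.0000°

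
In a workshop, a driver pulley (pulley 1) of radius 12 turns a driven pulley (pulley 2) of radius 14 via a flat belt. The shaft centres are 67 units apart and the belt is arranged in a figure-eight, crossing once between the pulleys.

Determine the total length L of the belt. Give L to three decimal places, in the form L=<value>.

L=225.904

crossed belt: β = asin((r1+r2)/C) = asin(26/67) = 22.8338°
wrap1 = wrap2 = π + 2β = 225.6676°
tangent length = C·cosβ = 61.7495
L = (r1+r2)·wrap + 2·C·cosβ = 26·3.9386 + 2·61.7495 = 225.9037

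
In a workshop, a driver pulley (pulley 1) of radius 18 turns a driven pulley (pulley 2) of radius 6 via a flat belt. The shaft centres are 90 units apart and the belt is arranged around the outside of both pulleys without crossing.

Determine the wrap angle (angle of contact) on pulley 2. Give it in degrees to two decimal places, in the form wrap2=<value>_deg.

open belt: β = asin((r2−r1)/C) = asin(-12/90) = -7.6623°
wrap1 = π − 2β = 195.3245°
wrap2 = π + 2β = 164.6755°

wrap2=164.68_deg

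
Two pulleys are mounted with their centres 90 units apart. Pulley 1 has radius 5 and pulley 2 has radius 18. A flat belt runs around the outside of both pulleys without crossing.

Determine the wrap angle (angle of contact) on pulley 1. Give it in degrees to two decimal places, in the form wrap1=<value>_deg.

wrap1=163.39_deg

open belt: β = asin((r2−r1)/C) = asin(13/90) = 8.3051°
wrap1 = π − 2β = 163.3898°
wrap2 = π + 2β = 196.6102°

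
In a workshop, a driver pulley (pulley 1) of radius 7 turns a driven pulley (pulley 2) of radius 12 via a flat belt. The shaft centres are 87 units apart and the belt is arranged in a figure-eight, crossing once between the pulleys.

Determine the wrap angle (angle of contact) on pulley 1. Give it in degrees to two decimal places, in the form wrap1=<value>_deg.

crossed belt: β = asin((r1+r2)/C) = asin(19/87) = 12.6145°
wrap1 = wrap2 = π + 2β = 205.2291°

wrap1=205.23_deg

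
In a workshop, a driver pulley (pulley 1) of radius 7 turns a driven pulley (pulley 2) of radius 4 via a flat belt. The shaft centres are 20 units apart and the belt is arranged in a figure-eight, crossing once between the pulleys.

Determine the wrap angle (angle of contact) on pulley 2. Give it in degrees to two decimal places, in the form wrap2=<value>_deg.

crossed belt: β = asin((r1+r2)/C) = asin(11/20) = 33.3670°
wrap1 = wrap2 = π + 2β = 246.7340°

wrap2=246.73_deg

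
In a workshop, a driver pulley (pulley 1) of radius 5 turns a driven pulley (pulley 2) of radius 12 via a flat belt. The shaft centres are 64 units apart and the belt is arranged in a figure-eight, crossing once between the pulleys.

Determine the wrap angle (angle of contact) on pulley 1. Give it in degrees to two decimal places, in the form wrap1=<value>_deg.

crossed belt: β = asin((r1+r2)/C) = asin(17/64) = 15.4041°
wrap1 = wrap2 = π + 2β = 210.8082°

wrap1=210.81_deg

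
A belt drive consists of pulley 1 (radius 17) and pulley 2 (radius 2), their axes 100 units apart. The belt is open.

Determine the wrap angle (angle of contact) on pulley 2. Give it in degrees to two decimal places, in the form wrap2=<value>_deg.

wrap2=162.75_deg

open belt: β = asin((r2−r1)/C) = asin(-15/100) = -8.6269°
wrap1 = π − 2β = 197.2539°
wrap2 = π + 2β = 162.7461°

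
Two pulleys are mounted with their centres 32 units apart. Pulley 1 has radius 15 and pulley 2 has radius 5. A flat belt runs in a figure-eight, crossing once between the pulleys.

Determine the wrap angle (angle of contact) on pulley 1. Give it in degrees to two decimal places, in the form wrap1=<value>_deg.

crossed belt: β = asin((r1+r2)/C) = asin(20/32) = 38.6822°
wrap1 = wrap2 = π + 2β = 257.3644°

wrap1=257.36_deg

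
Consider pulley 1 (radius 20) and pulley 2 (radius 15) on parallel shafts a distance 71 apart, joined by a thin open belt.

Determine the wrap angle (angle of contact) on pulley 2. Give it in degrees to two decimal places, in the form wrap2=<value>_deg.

open belt: β = asin((r2−r1)/C) = asin(-5/71) = -4.0383°
wrap1 = π − 2β = 188.0765°
wrap2 = π + 2β = 171.9235°

wrap2=171.92_deg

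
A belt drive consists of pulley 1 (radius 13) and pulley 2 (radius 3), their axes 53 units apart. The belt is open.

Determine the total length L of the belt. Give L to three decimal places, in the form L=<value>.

open belt: β = asin((r2−r1)/C) = asin(-10/53) = -10.8757°
wrap1 = π − 2β = 201.7514°
wrap2 = π + 2β = 158.2486°
tangent length = C·cosβ = 52.0481
L = r1·wrap1 + r2·wrap2 + 2·C·cosβ = 13·3.5212 + 3·2.7620 + 2·52.0481 = 158.1579

L=158.158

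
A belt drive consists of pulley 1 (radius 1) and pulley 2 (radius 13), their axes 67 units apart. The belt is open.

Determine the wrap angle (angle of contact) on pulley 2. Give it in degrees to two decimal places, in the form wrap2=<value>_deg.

wrap2=200.64_deg

open belt: β = asin((r2−r1)/C) = asin(12/67) = 10.3176°
wrap1 = π − 2β = 159.3648°
wrap2 = π + 2β = 200.6352°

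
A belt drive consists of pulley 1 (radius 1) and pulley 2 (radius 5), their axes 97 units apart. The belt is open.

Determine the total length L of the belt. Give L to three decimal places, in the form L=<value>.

open belt: β = asin((r2−r1)/C) = asin(4/97) = 2.3634°
wrap1 = π − 2β = 175.2732°
wrap2 = π + 2β = 184.7268°
tangent length = C·cosβ = 96.9175
L = r1·wrap1 + r2·wrap2 + 2·C·cosβ = 1·3.0591 + 5·3.2241 + 2·96.9175 = 213.0145

L=213.015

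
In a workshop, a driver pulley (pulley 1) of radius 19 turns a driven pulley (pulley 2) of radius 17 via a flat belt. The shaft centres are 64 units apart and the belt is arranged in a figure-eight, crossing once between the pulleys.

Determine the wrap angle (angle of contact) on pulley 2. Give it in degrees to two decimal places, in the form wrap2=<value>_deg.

wrap2=248.46_deg

crossed belt: β = asin((r1+r2)/C) = asin(36/64) = 34.2289°
wrap1 = wrap2 = π + 2β = 248.4577°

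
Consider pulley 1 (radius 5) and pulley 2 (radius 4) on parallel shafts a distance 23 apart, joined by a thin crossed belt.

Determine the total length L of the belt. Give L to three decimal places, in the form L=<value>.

crossed belt: β = asin((r1+r2)/C) = asin(9/23) = 23.0357°
wrap1 = wrap2 = π + 2β = 226.0714°
tangent length = C·cosβ = 21.1660
L = (r1+r2)·wrap + 2·C·cosβ = 9·3.9457 + 2·21.1660 = 77.8432

L=77.843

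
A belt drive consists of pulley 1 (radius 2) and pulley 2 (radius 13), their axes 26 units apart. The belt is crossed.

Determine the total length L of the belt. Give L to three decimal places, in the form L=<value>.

L=108.046

crossed belt: β = asin((r1+r2)/C) = asin(15/26) = 35.2344°
wrap1 = wrap2 = π + 2β = 250.4688°
tangent length = C·cosβ = 21.2368
L = (r1+r2)·wrap + 2·C·cosβ = 15·4.3715 + 2·21.2368 = 108.0461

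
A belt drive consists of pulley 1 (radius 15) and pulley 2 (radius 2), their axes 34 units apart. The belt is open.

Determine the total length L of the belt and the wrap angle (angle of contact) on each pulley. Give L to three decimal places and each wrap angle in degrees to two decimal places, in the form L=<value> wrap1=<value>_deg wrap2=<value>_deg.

L=126.441 wrap1=224.96_deg wrap2=135.04_deg

open belt: β = asin((r2−r1)/C) = asin(-13/34) = -22.4795°
wrap1 = π − 2β = 224.9590°
wrap2 = π + 2β = 135.0410°
tangent length = C·cosβ = 31.4166
L = r1·wrap1 + r2·wrap2 + 2·C·cosβ = 15·3.9263 + 2·2.3569 + 2·31.4166 = 126.4411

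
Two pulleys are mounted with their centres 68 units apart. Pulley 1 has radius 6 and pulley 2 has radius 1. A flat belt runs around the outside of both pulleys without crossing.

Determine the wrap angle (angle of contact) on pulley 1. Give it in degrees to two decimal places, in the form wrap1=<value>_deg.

wrap1=188.43_deg

open belt: β = asin((r2−r1)/C) = asin(-5/68) = -4.2167°
wrap1 = π − 2β = 188.4335°
wrap2 = π + 2β = 171.5665°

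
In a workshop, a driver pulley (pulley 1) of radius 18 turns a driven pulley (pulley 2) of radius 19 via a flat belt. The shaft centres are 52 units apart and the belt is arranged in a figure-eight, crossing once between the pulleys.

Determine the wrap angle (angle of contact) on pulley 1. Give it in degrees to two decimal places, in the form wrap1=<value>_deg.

wrap1=270.72_deg

crossed belt: β = asin((r1+r2)/C) = asin(37/52) = 45.3602°
wrap1 = wrap2 = π + 2β = 270.7205°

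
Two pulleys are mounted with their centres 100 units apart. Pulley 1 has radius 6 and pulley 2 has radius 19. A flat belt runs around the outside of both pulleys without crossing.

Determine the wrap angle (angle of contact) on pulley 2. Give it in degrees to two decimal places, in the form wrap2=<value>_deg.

wrap2=194.94_deg

open belt: β = asin((r2−r1)/C) = asin(13/100) = 7.4696°
wrap1 = π − 2β = 165.0608°
wrap2 = π + 2β = 194.9392°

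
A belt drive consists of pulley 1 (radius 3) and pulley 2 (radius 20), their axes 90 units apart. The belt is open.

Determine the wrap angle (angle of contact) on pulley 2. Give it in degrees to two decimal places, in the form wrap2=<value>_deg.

open belt: β = asin((r2−r1)/C) = asin(17/90) = 10.8879°
wrap1 = π − 2β = 158.2241°
wrap2 = π + 2β = 201.7759°

wrap2=201.78_deg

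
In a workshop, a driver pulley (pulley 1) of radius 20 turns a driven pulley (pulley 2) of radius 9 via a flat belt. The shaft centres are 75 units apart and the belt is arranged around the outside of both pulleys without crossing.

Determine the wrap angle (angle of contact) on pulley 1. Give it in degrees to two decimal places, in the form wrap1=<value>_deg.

open belt: β = asin((r2−r1)/C) = asin(-11/75) = -8.4338°
wrap1 = π − 2β = 196.8676°
wrap2 = π + 2β = 163.1324°

wrap1=196.87_deg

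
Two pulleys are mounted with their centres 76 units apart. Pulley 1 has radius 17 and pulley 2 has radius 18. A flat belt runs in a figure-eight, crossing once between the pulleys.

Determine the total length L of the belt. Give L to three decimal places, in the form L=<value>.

L=278.379

crossed belt: β = asin((r1+r2)/C) = asin(35/76) = 27.4211°
wrap1 = wrap2 = π + 2β = 234.8421°
tangent length = C·cosβ = 67.4611
L = (r1+r2)·wrap + 2·C·cosβ = 35·4.0988 + 2·67.4611 = 278.3791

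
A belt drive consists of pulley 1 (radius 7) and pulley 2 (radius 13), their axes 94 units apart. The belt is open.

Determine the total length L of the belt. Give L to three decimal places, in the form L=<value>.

open belt: β = asin((r2−r1)/C) = asin(6/94) = 3.6597°
wrap1 = π − 2β = 172.6807°
wrap2 = π + 2β = 187.3193°
tangent length = C·cosβ = 93.8083
L = r1·wrap1 + r2·wrap2 + 2·C·cosβ = 7·3.0138 + 13·3.2693 + 2·93.8083 = 251.2150

L=251.215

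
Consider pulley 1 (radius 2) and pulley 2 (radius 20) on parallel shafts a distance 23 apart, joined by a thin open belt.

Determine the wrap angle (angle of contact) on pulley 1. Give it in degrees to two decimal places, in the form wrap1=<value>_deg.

wrap1=77.00_deg

open belt: β = asin((r2−r1)/C) = asin(18/23) = 51.5000°
wrap1 = π − 2β = 76.9999°
wrap2 = π + 2β = 283.0001°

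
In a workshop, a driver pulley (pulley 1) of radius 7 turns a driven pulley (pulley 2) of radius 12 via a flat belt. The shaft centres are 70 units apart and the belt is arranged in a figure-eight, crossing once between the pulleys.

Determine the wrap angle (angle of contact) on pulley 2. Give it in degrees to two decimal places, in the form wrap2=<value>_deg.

wrap2=211.50_deg

crossed belt: β = asin((r1+r2)/C) = asin(19/70) = 15.7493°
wrap1 = wrap2 = π + 2β = 211.4986°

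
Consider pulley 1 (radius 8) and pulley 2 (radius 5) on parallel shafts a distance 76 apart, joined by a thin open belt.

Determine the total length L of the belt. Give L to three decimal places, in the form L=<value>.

open belt: β = asin((r2−r1)/C) = asin(-3/76) = -2.2623°
wrap1 = π − 2β = 184.5245°
wrap2 = π + 2β = 175.4755°
tangent length = C·cosβ = 75.9408
L = r1·wrap1 + r2·wrap2 + 2·C·cosβ = 8·3.2206 + 5·3.0626 + 2·75.9408 = 192.9591

L=192.959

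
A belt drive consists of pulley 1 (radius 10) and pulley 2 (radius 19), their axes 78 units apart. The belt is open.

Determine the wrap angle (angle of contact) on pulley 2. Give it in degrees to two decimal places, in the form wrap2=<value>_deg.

wrap2=193.25_deg

open belt: β = asin((r2−r1)/C) = asin(9/78) = 6.6258°
wrap1 = π − 2β = 166.7484°
wrap2 = π + 2β = 193.2516°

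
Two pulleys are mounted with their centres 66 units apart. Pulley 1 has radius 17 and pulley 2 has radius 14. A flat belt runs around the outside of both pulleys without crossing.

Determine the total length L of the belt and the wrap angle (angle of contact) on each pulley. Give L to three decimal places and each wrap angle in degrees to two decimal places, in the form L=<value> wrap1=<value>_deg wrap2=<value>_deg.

open belt: β = asin((r2−r1)/C) = asin(-3/66) = -2.6053°
wrap1 = π − 2β = 185.2105°
wrap2 = π + 2β = 174.7895°
tangent length = C·cosβ = 65.9318
L = r1·wrap1 + r2·wrap2 + 2·C·cosβ = 17·3.2325 + 14·3.0507 + 2·65.9318 = 229.5258

L=229.526 wrap1=185.21_deg wrap2=174.79_deg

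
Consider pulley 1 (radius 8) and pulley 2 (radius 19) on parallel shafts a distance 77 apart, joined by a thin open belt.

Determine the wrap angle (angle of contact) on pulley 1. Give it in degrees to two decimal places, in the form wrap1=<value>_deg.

open belt: β = asin((r2−r1)/C) = asin(11/77) = 8.2132°
wrap1 = π − 2β = 163.5736°
wrap2 = π + 2β = 196.4264°

wrap1=163.57_deg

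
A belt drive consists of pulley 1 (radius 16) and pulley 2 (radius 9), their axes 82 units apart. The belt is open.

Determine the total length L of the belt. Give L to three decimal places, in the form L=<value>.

L=243.138

open belt: β = asin((r2−r1)/C) = asin(-7/82) = -4.8971°
wrap1 = π − 2β = 189.7941°
wrap2 = π + 2β = 170.2059°
tangent length = C·cosβ = 81.7007
L = r1·wrap1 + r2·wrap2 + 2·C·cosβ = 16·3.3125 + 9·2.9707 + 2·81.7007 = 243.1377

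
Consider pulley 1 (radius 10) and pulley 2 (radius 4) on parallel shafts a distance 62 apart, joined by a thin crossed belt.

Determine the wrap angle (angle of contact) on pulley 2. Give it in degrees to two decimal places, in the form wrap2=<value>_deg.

wrap2=206.10_deg

crossed belt: β = asin((r1+r2)/C) = asin(14/62) = 13.0503°
wrap1 = wrap2 = π + 2β = 206.1006°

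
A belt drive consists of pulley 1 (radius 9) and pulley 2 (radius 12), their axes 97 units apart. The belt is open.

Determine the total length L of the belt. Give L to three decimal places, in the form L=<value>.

L=260.066

open belt: β = asin((r2−r1)/C) = asin(3/97) = 1.7723°
wrap1 = π − 2β = 176.4554°
wrap2 = π + 2β = 183.5446°
tangent length = C·cosβ = 96.9536
L = r1·wrap1 + r2·wrap2 + 2·C·cosβ = 9·3.0797 + 12·3.2035 + 2·96.9536 = 260.0662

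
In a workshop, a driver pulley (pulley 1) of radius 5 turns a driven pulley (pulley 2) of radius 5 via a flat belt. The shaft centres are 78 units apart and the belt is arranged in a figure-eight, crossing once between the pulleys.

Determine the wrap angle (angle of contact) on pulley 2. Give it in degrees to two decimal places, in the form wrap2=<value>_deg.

crossed belt: β = asin((r1+r2)/C) = asin(10/78) = 7.3659°
wrap1 = wrap2 = π + 2β = 194.7318°

wrap2=194.73_deg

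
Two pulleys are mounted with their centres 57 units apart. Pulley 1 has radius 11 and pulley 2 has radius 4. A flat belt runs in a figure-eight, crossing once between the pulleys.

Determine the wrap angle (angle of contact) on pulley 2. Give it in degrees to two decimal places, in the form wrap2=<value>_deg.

crossed belt: β = asin((r1+r2)/C) = asin(15/57) = 15.2575°
wrap1 = wrap2 = π + 2β = 210.5150°

wrap2=210.52_deg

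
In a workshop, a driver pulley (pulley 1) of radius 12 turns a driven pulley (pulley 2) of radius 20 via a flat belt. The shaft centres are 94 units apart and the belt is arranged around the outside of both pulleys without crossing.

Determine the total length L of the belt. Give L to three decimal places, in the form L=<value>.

L=289.212

open belt: β = asin((r2−r1)/C) = asin(8/94) = 4.8821°
wrap1 = π − 2β = 170.2357°
wrap2 = π + 2β = 189.7643°
tangent length = C·cosβ = 93.6590
L = r1·wrap1 + r2·wrap2 + 2·C·cosβ = 12·2.9712 + 20·3.3120 + 2·93.6590 = 289.2122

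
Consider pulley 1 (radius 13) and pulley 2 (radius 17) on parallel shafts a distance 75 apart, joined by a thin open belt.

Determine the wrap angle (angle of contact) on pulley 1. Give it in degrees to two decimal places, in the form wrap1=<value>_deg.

wrap1=173.89_deg

open belt: β = asin((r2−r1)/C) = asin(4/75) = 3.0572°
wrap1 = π − 2β = 173.8855°
wrap2 = π + 2β = 186.1145°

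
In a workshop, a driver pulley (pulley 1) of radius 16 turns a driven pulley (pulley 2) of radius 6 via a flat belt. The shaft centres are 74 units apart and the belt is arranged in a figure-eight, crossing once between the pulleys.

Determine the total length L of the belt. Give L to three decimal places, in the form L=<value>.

L=223.705

crossed belt: β = asin((r1+r2)/C) = asin(22/74) = 17.2953°
wrap1 = wrap2 = π + 2β = 214.5907°
tangent length = C·cosβ = 70.6541
L = (r1+r2)·wrap + 2·C·cosβ = 22·3.7453 + 2·70.6541 = 223.7051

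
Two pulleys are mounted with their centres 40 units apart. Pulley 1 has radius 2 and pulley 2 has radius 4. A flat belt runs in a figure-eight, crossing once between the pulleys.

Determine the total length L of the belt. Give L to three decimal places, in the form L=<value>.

L=99.751

crossed belt: β = asin((r1+r2)/C) = asin(6/40) = 8.6269°
wrap1 = wrap2 = π + 2β = 197.2539°
tangent length = C·cosβ = 39.5474
L = (r1+r2)·wrap + 2·C·cosβ = 6·3.4427 + 2·39.5474 = 99.7513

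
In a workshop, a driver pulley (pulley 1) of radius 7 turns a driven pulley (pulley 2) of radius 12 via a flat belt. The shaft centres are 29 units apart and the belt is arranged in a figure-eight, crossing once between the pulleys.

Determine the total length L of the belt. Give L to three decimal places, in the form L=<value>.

L=130.656

crossed belt: β = asin((r1+r2)/C) = asin(19/29) = 40.9327°
wrap1 = wrap2 = π + 2β = 261.8654°
tangent length = C·cosβ = 21.9089
L = (r1+r2)·wrap + 2·C·cosβ = 19·4.5704 + 2·21.9089 = 130.6557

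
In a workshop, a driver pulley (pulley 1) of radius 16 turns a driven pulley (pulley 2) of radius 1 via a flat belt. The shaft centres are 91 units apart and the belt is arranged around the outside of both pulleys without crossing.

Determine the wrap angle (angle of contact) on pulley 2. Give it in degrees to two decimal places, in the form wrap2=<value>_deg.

wrap2=161.02_deg

open belt: β = asin((r2−r1)/C) = asin(-15/91) = -9.4877°
wrap1 = π − 2β = 198.9753°
wrap2 = π + 2β = 161.0247°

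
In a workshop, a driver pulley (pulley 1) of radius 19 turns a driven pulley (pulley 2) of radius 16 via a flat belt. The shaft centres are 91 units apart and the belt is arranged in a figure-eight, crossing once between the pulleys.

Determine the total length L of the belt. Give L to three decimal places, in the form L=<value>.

crossed belt: β = asin((r1+r2)/C) = asin(35/91) = 22.6199°
wrap1 = wrap2 = π + 2β = 225.2397°
tangent length = C·cosβ = 84.0000
L = (r1+r2)·wrap + 2·C·cosβ = 35·3.9312 + 2·84.0000 = 305.5911

L=305.591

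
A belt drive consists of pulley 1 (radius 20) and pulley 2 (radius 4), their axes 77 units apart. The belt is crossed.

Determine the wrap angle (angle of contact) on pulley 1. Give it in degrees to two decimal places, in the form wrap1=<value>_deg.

crossed belt: β = asin((r1+r2)/C) = asin(24/77) = 18.1610°
wrap1 = wrap2 = π + 2β = 216.3220°

wrap1=216.32_deg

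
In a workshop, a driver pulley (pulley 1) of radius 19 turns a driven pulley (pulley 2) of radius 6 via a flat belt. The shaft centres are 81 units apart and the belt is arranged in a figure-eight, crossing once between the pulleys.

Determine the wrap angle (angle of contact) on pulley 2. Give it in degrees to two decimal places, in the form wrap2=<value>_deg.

wrap2=215.95_deg

crossed belt: β = asin((r1+r2)/C) = asin(25/81) = 17.9774°
wrap1 = wrap2 = π + 2β = 215.9548°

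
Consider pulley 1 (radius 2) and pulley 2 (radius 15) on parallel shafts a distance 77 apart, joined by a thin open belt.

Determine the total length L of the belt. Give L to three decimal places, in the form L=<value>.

open belt: β = asin((r2−r1)/C) = asin(13/77) = 9.7199°
wrap1 = π − 2β = 160.5603°
wrap2 = π + 2β = 199.4397°
tangent length = C·cosβ = 75.8947
L = r1·wrap1 + r2·wrap2 + 2·C·cosβ = 2·2.8023 + 15·3.4809 + 2·75.8947 = 209.6071

L=209.607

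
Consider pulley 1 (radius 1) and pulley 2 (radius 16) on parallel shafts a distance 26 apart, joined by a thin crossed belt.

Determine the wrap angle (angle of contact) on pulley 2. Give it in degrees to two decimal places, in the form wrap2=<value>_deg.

crossed belt: β = asin((r1+r2)/C) = asin(17/26) = 40.8322°
wrap1 = wrap2 = π + 2β = 261.6644°

wrap2=261.66_deg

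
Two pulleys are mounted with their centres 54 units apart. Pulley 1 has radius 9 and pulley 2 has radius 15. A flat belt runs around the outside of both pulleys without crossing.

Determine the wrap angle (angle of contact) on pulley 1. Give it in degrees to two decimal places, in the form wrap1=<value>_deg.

wrap1=167.24_deg

open belt: β = asin((r2−r1)/C) = asin(6/54) = 6.3794°
wrap1 = π − 2β = 167.2413°
wrap2 = π + 2β = 192.7587°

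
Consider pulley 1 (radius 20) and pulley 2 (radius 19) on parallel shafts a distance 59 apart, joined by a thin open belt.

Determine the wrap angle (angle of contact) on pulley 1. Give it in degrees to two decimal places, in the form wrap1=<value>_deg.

open belt: β = asin((r2−r1)/C) = asin(-1/59) = -0.9712°
wrap1 = π − 2β = 181.9423°
wrap2 = π + 2β = 178.0577°

wrap1=181.94_deg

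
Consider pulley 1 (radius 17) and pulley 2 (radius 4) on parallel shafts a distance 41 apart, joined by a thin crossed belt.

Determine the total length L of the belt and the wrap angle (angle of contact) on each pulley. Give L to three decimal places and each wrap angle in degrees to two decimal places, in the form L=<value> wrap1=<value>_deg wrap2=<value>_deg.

crossed belt: β = asin((r1+r2)/C) = asin(21/41) = 30.8102°
wrap1 = wrap2 = π + 2β = 241.6203°
tangent length = C·cosβ = 35.2136
L = (r1+r2)·wrap + 2·C·cosβ = 21·4.2171 + 2·35.2136 = 158.9857

L=158.986 wrap1=241.62_deg wrap2=241.62_deg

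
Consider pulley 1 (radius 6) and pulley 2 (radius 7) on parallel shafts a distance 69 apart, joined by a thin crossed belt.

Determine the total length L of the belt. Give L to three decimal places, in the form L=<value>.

L=181.297

crossed belt: β = asin((r1+r2)/C) = asin(13/69) = 10.8598°
wrap1 = wrap2 = π + 2β = 201.7195°
tangent length = C·cosβ = 67.7643
L = (r1+r2)·wrap + 2·C·cosβ = 13·3.5207 + 2·67.7643 = 181.2973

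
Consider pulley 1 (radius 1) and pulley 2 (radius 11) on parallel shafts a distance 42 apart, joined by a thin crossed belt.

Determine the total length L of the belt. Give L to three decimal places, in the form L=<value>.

crossed belt: β = asin((r1+r2)/C) = asin(12/42) = 16.6015°
wrap1 = wrap2 = π + 2β = 213.2031°
tangent length = C·cosβ = 40.2492
L = (r1+r2)·wrap + 2·C·cosβ = 12·3.7211 + 2·40.2492 = 125.1516

L=125.152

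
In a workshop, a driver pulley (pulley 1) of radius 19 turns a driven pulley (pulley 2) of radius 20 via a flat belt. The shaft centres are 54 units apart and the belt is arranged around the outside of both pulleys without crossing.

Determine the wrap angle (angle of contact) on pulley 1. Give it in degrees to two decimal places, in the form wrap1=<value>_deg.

wrap1=177.88_deg

open belt: β = asin((r2−r1)/C) = asin(1/54) = 1.0611°
wrap1 = π − 2β = 177.8778°
wrap2 = π + 2β = 182.1222°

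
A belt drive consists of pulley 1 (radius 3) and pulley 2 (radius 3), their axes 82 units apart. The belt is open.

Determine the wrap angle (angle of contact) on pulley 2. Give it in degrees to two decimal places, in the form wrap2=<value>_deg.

wrap2=180.00_deg

open belt: β = asin((r2−r1)/C) = asin(0/82) = 0.0000°
wrap1 = π − 2β = 180.0000°
wrap2 = π + 2β = 180.0000°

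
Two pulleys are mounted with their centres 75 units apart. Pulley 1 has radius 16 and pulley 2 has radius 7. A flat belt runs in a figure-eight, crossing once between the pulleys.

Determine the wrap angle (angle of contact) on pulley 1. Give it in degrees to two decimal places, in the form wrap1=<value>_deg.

wrap1=215.72_deg

crossed belt: β = asin((r1+r2)/C) = asin(23/75) = 17.8585°
wrap1 = wrap2 = π + 2β = 215.7169°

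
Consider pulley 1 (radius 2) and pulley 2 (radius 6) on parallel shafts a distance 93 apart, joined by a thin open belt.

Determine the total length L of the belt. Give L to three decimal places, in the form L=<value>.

open belt: β = asin((r2−r1)/C) = asin(4/93) = 2.4651°
wrap1 = π − 2β = 175.0698°
wrap2 = π + 2β = 184.9302°
tangent length = C·cosβ = 92.9139
L = r1·wrap1 + r2·wrap2 + 2·C·cosβ = 2·3.0555 + 6·3.2276 + 2·92.9139 = 211.3048

L=211.305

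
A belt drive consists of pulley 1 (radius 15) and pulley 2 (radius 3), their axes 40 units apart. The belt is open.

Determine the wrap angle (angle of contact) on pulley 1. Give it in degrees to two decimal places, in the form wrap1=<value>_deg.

wrap1=214.92_deg

open belt: β = asin((r2−r1)/C) = asin(-12/40) = -17.4576°
wrap1 = π − 2β = 214.9152°
wrap2 = π + 2β = 145.0848°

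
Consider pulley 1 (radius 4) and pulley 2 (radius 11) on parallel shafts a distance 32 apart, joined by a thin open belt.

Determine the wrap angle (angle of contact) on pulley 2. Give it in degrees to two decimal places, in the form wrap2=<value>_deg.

wrap2=205.27_deg

open belt: β = asin((r2−r1)/C) = asin(7/32) = 12.6356°
wrap1 = π − 2β = 154.7287°
wrap2 = π + 2β = 205.2713°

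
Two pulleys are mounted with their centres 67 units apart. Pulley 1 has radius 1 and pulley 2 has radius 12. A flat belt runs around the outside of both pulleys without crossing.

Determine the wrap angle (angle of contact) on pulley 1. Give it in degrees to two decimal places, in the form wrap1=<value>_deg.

open belt: β = asin((r2−r1)/C) = asin(11/67) = 9.4496°
wrap1 = π − 2β = 161.1009°
wrap2 = π + 2β = 198.8991°

wrap1=161.10_deg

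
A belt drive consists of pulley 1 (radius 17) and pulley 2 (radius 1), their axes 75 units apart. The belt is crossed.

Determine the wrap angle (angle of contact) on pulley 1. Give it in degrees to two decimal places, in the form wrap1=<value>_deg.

crossed belt: β = asin((r1+r2)/C) = asin(18/75) = 13.8865°
wrap1 = wrap2 = π + 2β = 207.7731°

wrap1=207.77_deg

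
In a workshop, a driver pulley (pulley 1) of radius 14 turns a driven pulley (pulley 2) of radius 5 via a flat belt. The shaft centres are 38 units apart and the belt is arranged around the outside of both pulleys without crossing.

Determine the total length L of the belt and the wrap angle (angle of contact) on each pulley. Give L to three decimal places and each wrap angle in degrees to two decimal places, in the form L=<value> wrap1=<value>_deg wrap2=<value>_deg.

L=137.832 wrap1=207.40_deg wrap2=152.60_deg

open belt: β = asin((r2−r1)/C) = asin(-9/38) = -13.7002°
wrap1 = π − 2β = 207.4005°
wrap2 = π + 2β = 152.5995°
tangent length = C·cosβ = 36.9188
L = r1·wrap1 + r2·wrap2 + 2·C·cosβ = 14·3.6198 + 5·2.6634 + 2·36.9188 = 137.8320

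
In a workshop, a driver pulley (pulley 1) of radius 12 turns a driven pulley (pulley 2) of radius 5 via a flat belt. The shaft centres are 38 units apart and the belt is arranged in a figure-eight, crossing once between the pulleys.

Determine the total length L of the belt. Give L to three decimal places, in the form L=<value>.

L=137.148

crossed belt: β = asin((r1+r2)/C) = asin(17/38) = 26.5750°
wrap1 = wrap2 = π + 2β = 233.1499°
tangent length = C·cosβ = 33.9853
L = (r1+r2)·wrap + 2·C·cosβ = 17·4.0692 + 2·33.9853 = 137.1476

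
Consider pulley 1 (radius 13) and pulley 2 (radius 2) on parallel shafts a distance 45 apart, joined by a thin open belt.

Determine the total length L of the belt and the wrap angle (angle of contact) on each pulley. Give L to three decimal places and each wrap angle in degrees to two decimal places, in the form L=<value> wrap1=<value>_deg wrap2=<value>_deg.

L=139.826 wrap1=208.30_deg wrap2=151.70_deg

open belt: β = asin((r2−r1)/C) = asin(-11/45) = -14.1490°
wrap1 = π − 2β = 208.2980°
wrap2 = π + 2β = 151.7020°
tangent length = C·cosβ = 43.6348
L = r1·wrap1 + r2·wrap2 + 2·C·cosβ = 13·3.6355 + 2·2.6477 + 2·43.6348 = 139.8264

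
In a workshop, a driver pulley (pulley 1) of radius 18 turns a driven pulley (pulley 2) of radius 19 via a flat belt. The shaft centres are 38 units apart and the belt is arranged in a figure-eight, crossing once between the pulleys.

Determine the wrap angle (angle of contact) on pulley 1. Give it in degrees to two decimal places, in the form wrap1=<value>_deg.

wrap1=333.65_deg

crossed belt: β = asin((r1+r2)/C) = asin(37/38) = 76.8264°
wrap1 = wrap2 = π + 2β = 333.6529°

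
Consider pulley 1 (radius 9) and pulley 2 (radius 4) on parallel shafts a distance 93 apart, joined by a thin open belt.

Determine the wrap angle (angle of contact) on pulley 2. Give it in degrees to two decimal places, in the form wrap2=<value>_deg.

wrap2=173.84_deg

open belt: β = asin((r2−r1)/C) = asin(-5/93) = -3.0819°
wrap1 = π − 2β = 186.1638°
wrap2 = π + 2β = 173.8362°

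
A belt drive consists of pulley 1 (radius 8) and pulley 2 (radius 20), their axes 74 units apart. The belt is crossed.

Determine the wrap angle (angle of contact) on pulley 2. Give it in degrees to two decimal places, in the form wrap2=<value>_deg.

crossed belt: β = asin((r1+r2)/C) = asin(28/74) = 22.2333°
wrap1 = wrap2 = π + 2β = 224.4665°

wrap2=224.47_deg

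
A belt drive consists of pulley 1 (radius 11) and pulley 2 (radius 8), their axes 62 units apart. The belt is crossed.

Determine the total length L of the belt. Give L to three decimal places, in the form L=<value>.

crossed belt: β = asin((r1+r2)/C) = asin(19/62) = 17.8455°
wrap1 = wrap2 = π + 2β = 215.6910°
tangent length = C·cosβ = 59.0169
L = (r1+r2)·wrap + 2·C·cosβ = 19·3.7645 + 2·59.0169 = 189.5597

L=189.560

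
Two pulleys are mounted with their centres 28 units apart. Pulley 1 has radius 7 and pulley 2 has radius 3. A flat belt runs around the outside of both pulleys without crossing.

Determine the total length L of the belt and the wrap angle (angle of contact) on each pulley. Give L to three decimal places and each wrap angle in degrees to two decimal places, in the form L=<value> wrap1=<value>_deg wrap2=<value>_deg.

L=87.988 wrap1=196.43_deg wrap2=163.57_deg

open belt: β = asin((r2−r1)/C) = asin(-4/28) = -8.2132°
wrap1 = π − 2β = 196.4264°
wrap2 = π + 2β = 163.5736°
tangent length = C·cosβ = 27.7128
L = r1·wrap1 + r2·wrap2 + 2·C·cosβ = 7·3.4283 + 3·2.8549 + 2·27.7128 = 87.9883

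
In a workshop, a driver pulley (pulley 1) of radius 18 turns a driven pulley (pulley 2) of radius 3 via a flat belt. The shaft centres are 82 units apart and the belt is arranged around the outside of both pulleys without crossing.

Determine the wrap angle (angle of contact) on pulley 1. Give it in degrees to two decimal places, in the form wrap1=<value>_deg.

open belt: β = asin((r2−r1)/C) = asin(-15/82) = -10.5403°
wrap1 = π − 2β = 201.0806°
wrap2 = π + 2β = 158.9194°

wrap1=201.08_deg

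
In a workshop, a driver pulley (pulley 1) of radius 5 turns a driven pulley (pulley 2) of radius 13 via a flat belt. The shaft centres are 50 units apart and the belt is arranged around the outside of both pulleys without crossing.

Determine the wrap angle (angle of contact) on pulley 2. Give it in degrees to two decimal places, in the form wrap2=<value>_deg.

open belt: β = asin((r2−r1)/C) = asin(8/50) = 9.2069°
wrap1 = π − 2β = 161.5862°
wrap2 = π + 2β = 198.4138°

wrap2=198.41_deg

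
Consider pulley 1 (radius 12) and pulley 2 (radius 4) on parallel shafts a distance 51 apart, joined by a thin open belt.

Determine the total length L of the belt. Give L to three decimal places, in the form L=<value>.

L=153.523

open belt: β = asin((r2−r1)/C) = asin(-8/51) = -9.0248°
wrap1 = π − 2β = 198.0497°
wrap2 = π + 2β = 161.9503°
tangent length = C·cosβ = 50.3686
L = r1·wrap1 + r2·wrap2 + 2·C·cosβ = 12·3.4566 + 4·2.8266 + 2·50.3686 = 153.5230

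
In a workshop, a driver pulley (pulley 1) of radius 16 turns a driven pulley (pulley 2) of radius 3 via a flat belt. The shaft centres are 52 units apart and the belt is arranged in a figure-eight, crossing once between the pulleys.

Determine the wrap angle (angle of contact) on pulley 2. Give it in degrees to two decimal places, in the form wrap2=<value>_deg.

wrap2=222.86_deg

crossed belt: β = asin((r1+r2)/C) = asin(19/52) = 21.4313°
wrap1 = wrap2 = π + 2β = 222.8625°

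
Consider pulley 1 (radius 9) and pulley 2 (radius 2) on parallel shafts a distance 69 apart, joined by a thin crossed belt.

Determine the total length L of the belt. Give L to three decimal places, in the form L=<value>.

L=174.315

crossed belt: β = asin((r1+r2)/C) = asin(11/69) = 9.1732°
wrap1 = wrap2 = π + 2β = 198.3465°
tangent length = C·cosβ = 68.1175
L = (r1+r2)·wrap + 2·C·cosβ = 11·3.4618 + 2·68.1175 = 174.3149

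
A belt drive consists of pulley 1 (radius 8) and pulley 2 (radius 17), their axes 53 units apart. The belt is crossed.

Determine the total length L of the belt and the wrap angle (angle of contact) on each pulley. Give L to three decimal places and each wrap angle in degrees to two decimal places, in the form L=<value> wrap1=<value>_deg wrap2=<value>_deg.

L=196.567 wrap1=236.29_deg wrap2=236.29_deg

crossed belt: β = asin((r1+r2)/C) = asin(25/53) = 28.1446°
wrap1 = wrap2 = π + 2β = 236.2892°
tangent length = C·cosβ = 46.7333
L = (r1+r2)·wrap + 2·C·cosβ = 25·4.1240 + 2·46.7333 = 196.5672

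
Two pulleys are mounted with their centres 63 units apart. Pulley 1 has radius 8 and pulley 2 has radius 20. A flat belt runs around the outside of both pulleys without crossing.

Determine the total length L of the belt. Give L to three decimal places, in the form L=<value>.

open belt: β = asin((r2−r1)/C) = asin(12/63) = 10.9806°
wrap1 = π − 2β = 158.0388°
wrap2 = π + 2β = 201.9612°
tangent length = C·cosβ = 61.8466
L = r1·wrap1 + r2·wrap2 + 2·C·cosβ = 8·2.7583 + 20·3.5249 + 2·61.8466 = 216.2573

L=216.257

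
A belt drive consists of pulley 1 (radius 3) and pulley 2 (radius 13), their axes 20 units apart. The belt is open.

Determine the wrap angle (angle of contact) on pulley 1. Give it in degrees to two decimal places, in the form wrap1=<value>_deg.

wrap1=120.00_deg

open belt: β = asin((r2−r1)/C) = asin(10/20) = 30.0000°
wrap1 = π − 2β = 120.0000°
wrap2 = π + 2β = 240.0000°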